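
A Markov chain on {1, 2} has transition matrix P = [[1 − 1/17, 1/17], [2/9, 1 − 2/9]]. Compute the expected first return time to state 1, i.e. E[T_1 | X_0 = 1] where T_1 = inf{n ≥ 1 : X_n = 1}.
E[T_1 | X_0 = 1] = 1/π_1 = 43/34

For an irreducible recurrent Markov chain with stationary distribution π, E[T_i | X_0 = i] = 1/π_i (Kac's formula). Here π_1 = (2/9)/(1/17 + 2/9) = (2/9)/(43/153) = 34/43, so E[T_1 | X_0 = 1] = 1/π_1 = (1/17 + 2/9)/(2/9) = (43/153)/(2/9) = 43/34.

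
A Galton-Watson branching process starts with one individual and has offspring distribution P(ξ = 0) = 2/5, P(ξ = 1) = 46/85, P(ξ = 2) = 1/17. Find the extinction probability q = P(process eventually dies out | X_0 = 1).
q = 1

Mean offspring μ = 0·2/5 + 1·46/85 + 2·1/17 = 56/85 ≤ 1. For μ ≤ 1 with offspring not concentrated at 1, the Galton-Watson process goes extinct almost surely, so q = 1.
(Algebraic check: The pgf is f(s) = 2/5 + 46/85·s + 1/17·s². The extinction probability q is the smallest fixed point of f in [0, 1]. Setting s = f(s):
  1/17·s² + (46/85 − 1)·s + 2/5 = 0
  1/17·s² − (2/5 + 1/17)·s + 2/5 = 0
which factors as (s − 1)·(1/17·s − 2/5) = 0, giving roots s = 1 and s = (2/5)/(1/17) = 34/5. Since 34/5 ≥ 1, the smallest root in [0, 1] is s = 1.)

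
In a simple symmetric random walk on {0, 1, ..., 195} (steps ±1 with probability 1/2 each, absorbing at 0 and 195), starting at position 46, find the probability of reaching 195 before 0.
P(hit 195 before 0) = 46/195

Let u_k = P(hit 195 before 0 | start at k). Then u_0 = 0, u_195 = 1, and u_k = u_{k-1}/2 + u_{k+1}/2 for 1 ≤ k ≤ 194. This harmonic recurrence is solved by u_k = k/195, giving u_46 = 46/195.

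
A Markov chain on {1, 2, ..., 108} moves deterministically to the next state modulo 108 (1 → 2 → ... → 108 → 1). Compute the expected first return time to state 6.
E[T_6 | X_0 = 6] = 108

The chain cycles deterministically, so starting at state 6 it returns in exactly 108 steps. Equivalently, the stationary distribution is uniform π_j = 1/108 for every state j, so by Kac's formula E[T_6] = 1/π_6 = 108.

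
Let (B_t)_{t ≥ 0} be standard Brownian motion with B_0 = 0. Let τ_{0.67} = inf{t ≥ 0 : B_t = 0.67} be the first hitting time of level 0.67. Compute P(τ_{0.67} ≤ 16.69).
P(τ_{0.67} ≤ 16.69) = 2(1 − Φ(0.67/√16.69)) = 2(1 − Φ(0.1640)) ≈ 0.8697

By the reflection principle for standard BM, P(τ_b ≤ t) = 2 · P(B_t ≥ b). Since B_t ~ N(0, t), P(B_t ≥ 0.67) = 1 − Φ(0.67/√t) = 1 − Φ(0.67/√16.69) = 1 − Φ(0.1640) ≈ 0.43487. Doubling: P(τ_{0.67} ≤ 16.69) ≈ 2 · 0.43487 = 0.86974 ≈ 0.8697.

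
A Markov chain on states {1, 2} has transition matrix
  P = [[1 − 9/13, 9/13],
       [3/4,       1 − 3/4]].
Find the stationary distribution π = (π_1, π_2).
π_1 = 13/25, π_2 = 12/25

Solve πP = π with π_1 + π_2 = 1. From πP = π: π_1 · (1 − 9/13) + π_2 · 3/4 = π_1 ⇒ π_2 · 3/4 = π_1 · 9/13 ⇒ π_2/π_1 = (9/13)/(3/4) = 12/13. Together with π_1 + π_2 = 1:
  π_1 = (3/4)/(9/13 + 3/4) = (3/4)/(75/52) = 13/25,
  π_2 = (9/13)/(9/13 + 3/4) = (9/13)/(75/52) = 12/25.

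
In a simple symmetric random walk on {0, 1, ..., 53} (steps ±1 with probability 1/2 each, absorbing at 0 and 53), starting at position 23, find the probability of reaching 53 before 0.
P(hit 53 before 0) = 23/53

Let u_k = P(hit 53 before 0 | start at k). Then u_0 = 0, u_53 = 1, and u_k = u_{k-1}/2 + u_{k+1}/2 for 1 ≤ k ≤ 52. This harmonic recurrence is solved by u_k = k/53, giving u_23 = 23/53.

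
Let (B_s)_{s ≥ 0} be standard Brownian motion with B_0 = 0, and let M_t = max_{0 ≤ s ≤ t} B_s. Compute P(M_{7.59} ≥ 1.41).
P(M_{7.59} ≥ 1.41) = 2·P(B_{7.59} ≥ 1.41) = 2(1 − Φ(1.41/√7.59)) ≈ 0.6088

By the reflection principle for Brownian motion, P(M_t ≥ a) = 2 · P(B_t ≥ a) for a ≥ 0. Since B_t ~ N(0, t), P(B_t ≥ 1.41) = 1 − Φ(1.41/√t) = 1 − Φ(1.41/√7.59) = 1 − Φ(0.5118). So
  P(M_{7.59} ≥ 1.41) = 2(1 − Φ(0.5118)) ≈ 0.6088.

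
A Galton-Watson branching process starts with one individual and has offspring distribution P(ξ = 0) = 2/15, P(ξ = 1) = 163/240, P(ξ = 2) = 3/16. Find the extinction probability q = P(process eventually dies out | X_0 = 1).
q = 32/45

The pgf is f(s) = 2/15 + 163/240·s + 3/16·s². The extinction probability q is the smallest fixed point of f in [0, 1]. Setting s = f(s):
  3/16·s² + (163/240 − 1)·s + 2/15 = 0
  3/16·s² − (2/15 + 3/16)·s + 2/15 = 0
which factors as (s − 1)·(3/16·s − 2/15) = 0, giving roots s = 1 and s = (2/15)/(3/16) = 32/45.
Mean offspring μ = 163/240 + 2·3/16 = 253/240 > 1 (supercritical), so q < 1. The extinction probability is the smaller root: q = (2/15)/(3/16) = 32/45.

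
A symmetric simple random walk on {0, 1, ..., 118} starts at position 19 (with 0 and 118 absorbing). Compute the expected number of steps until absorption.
E[τ | X_0 = 19] = 1881

Let v_k = E[τ | X_0 = k]. Boundary: v_0 = v_118 = 0. Recurrence: v_k = 1 + (v_{k-1} + v_{k+1})/2 for 1 ≤ k ≤ 117. The particular solution to v_k − (v_{k-1} + v_{k+1})/2 = 1 is v_k = −k^2. Adding homogeneous solution A + B k and matching boundaries gives v_k = k (118 − k). Substituting k = 19: v_19 = 19 · 99 = 1881.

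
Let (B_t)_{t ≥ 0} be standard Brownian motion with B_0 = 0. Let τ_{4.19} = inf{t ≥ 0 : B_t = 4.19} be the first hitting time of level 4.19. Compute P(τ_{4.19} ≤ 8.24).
P(τ_{4.19} ≤ 8.24) = 2(1 − Φ(4.19/√8.24)) = 2(1 − Φ(1.4597)) ≈ 0.1444

By the reflection principle for standard BM, P(τ_b ≤ t) = 2 · P(B_t ≥ b). Since B_t ~ N(0, t), P(B_t ≥ 4.19) = 1 − Φ(4.19/√t) = 1 − Φ(4.19/√8.24) = 1 − Φ(1.4597) ≈ 0.07219. Doubling: P(τ_{4.19} ≤ 8.24) ≈ 2 · 0.07219 = 0.14438 ≈ 0.1444.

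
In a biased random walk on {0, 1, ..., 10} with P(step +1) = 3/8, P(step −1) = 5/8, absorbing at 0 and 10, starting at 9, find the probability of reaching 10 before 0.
P(hit 10 before 0) = (1 − (5/3)^9) / (1 − (5/3)^10) = 2900163/4853288

Let u_k denote P(reach 10 before 0 | start at k). Boundary: u_0 = 0, u_10 = 1. Recurrence: u_k = 3/8·u_{k+1} + 5/8·u_{k-1} for 1 ≤ k ≤ 9. Try u_k = A + B·r^k with r = q/p = (5/8)/(3/8) = 5/3. Substitution satisfies the recurrence; boundary conditions give:
  u_k = (1 − r^k) / (1 − r^N) = (1 − (5/3)^9) / (1 − (5/3)^10) = 2900163/4853288.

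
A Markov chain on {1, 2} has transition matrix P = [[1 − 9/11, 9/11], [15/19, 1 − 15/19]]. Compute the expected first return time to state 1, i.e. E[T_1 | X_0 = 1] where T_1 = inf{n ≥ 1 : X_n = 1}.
E[T_1 | X_0 = 1] = 1/π_1 = 112/55

For an irreducible recurrent Markov chain with stationary distribution π, E[T_i | X_0 = i] = 1/π_i (Kac's formula). Here π_1 = (15/19)/(9/11 + 15/19) = (15/19)/(336/209) = 55/112, so E[T_1 | X_0 = 1] = 1/π_1 = (9/11 + 15/19)/(15/19) = (336/209)/(15/19) = 112/55.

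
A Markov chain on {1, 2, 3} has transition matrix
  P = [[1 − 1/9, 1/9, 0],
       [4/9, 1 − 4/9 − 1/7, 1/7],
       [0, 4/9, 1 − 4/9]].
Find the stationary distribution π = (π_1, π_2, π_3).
π = (112/149, 28/149, 9/149)

This is a birth-death chain on three states, which satisfies detailed balance: π_1 · P_{12} = π_2 · P_{21} and π_2 · P_{23} = π_3 · P_{32}.
From π_1 · 1/9 = π_2 · 4/9: π_2/π_1 = (1/9)/(4/9) = 1/4.
From π_2 · 1/7 = π_3 · 4/9: π_3/π_2 = (1/7)/(4/9) = 9/28.
Take π_1 proportional to 1; then unnormalized π = (1, 1/4, 9/112). Normalize by dividing by the sum 149/112:
  π = (112/149, 28/149, 9/149).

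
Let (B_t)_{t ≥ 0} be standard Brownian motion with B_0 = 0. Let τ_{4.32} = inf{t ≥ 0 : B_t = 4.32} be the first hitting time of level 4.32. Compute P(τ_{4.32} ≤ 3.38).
P(τ_{4.32} ≤ 3.38) = 2(1 − Φ(4.32/√3.38)) = 2(1 − Φ(2.3498)) ≈ 0.0188

By the reflection principle for standard BM, P(τ_b ≤ t) = 2 · P(B_t ≥ b). Since B_t ~ N(0, t), P(B_t ≥ 4.32) = 1 − Φ(4.32/√t) = 1 − Φ(4.32/√3.38) = 1 − Φ(2.3498) ≈ 0.00939. Doubling: P(τ_{4.32} ≤ 3.38) ≈ 2 · 0.00939 = 0.01878 ≈ 0.0188.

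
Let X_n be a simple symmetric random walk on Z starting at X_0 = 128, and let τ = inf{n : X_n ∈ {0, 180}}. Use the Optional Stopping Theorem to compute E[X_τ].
E[X_τ] = 128

X_n is a martingale and τ is a bounded-mean stopping time (indeed τ is finite a.s. with bounded expectation since the walk is in a bounded region). By the OST, E[X_τ] = E[X_0] = 128. Equivalently: E[X_τ] = 180 · P(hit 180 first) + 0 · P(hit 0 first) = 180 · (128/180) = 128.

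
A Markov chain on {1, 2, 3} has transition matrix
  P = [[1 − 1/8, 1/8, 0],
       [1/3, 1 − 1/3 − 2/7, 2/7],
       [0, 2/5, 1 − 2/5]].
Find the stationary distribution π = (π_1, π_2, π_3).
π = (14/23, 21/92, 15/92)

This is a birth-death chain on three states, which satisfies detailed balance: π_1 · P_{12} = π_2 · P_{21} and π_2 · P_{23} = π_3 · P_{32}.
From π_1 · 1/8 = π_2 · 1/3: π_2/π_1 = (1/8)/(1/3) = 3/8.
From π_2 · 2/7 = π_3 · 2/5: π_3/π_2 = (2/7)/(2/5) = 5/7.
Take π_1 proportional to 1; then unnormalized π = (1, 3/8, 15/56). Normalize by dividing by the sum 23/14:
  π = (14/23, 21/92, 15/92).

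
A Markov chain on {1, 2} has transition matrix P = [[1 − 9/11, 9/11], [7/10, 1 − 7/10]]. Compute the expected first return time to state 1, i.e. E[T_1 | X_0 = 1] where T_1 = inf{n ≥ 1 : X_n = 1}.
E[T_1 | X_0 = 1] = 1/π_1 = 167/77

For an irreducible recurrent Markov chain with stationary distribution π, E[T_i | X_0 = i] = 1/π_i (Kac's formula). Here π_1 = (7/10)/(9/11 + 7/10) = (7/10)/(167/110) = 77/167, so E[T_1 | X_0 = 1] = 1/π_1 = (9/11 + 7/10)/(7/10) = (167/110)/(7/10) = 167/77.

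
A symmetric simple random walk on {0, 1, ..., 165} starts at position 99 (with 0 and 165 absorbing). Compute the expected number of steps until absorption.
E[τ | X_0 = 99] = 6534

Let v_k = E[τ | X_0 = k]. Boundary: v_0 = v_165 = 0. Recurrence: v_k = 1 + (v_{k-1} + v_{k+1})/2 for 1 ≤ k ≤ 164. The particular solution to v_k − (v_{k-1} + v_{k+1})/2 = 1 is v_k = −k^2. Adding homogeneous solution A + B k and matching boundaries gives v_k = k (165 − k). Substituting k = 99: v_99 = 99 · 66 = 6534.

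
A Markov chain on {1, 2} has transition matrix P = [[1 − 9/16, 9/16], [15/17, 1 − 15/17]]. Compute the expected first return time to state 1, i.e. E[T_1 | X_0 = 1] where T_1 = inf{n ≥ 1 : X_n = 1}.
E[T_1 | X_0 = 1] = 1/π_1 = 131/80

For an irreducible recurrent Markov chain with stationary distribution π, E[T_i | X_0 = i] = 1/π_i (Kac's formula). Here π_1 = (15/17)/(9/16 + 15/17) = (15/17)/(393/272) = 80/131, so E[T_1 | X_0 = 1] = 1/π_1 = (9/16 + 15/17)/(15/17) = (393/272)/(15/17) = 131/80.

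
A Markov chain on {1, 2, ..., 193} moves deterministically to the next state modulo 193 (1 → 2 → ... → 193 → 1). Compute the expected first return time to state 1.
E[T_1 | X_0 = 1] = 193

The chain cycles deterministically, so starting at state 1 it returns in exactly 193 steps. Equivalently, the stationary distribution is uniform π_j = 1/193 for every state j, so by Kac's formula E[T_1] = 1/π_1 = 193.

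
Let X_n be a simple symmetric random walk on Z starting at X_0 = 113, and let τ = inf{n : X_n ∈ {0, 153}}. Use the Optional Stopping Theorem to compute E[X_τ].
E[X_τ] = 113

X_n is a martingale and τ is a bounded-mean stopping time (indeed τ is finite a.s. with bounded expectation since the walk is in a bounded region). By the OST, E[X_τ] = E[X_0] = 113. Equivalently: E[X_τ] = 153 · P(hit 153 first) + 0 · P(hit 0 first) = 153 · (113/153) = 113.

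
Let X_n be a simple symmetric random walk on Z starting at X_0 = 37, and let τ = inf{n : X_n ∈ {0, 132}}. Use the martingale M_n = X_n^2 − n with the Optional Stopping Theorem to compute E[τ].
E[τ] = 3515

M_n = X_n^2 − n is a martingale (since E[X_{n+1}^2 | F_n] = X_n^2 + 1). By OST (τ has finite mean in a bounded region), E[M_τ] = E[M_0] = X_0^2 − 0 = 37^2 = 1369. Also E[M_τ] = E[X_τ^2] − E[τ]. The walk exits at 0 or 132, with P(hit 132 first) = 37/132, so E[X_τ^2] = 132^2 · 37/132 + 0 = 4884. Thus E[τ] = E[X_τ^2] − E[M_τ] = 4884 − 1369 = 3515 = 37(132 − 37) = 3515.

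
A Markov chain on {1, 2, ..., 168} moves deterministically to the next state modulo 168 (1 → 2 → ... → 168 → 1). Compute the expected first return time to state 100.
E[T_100 | X_0 = 100] = 168

The chain cycles deterministically, so starting at state 100 it returns in exactly 168 steps. Equivalently, the stationary distribution is uniform π_j = 1/168 for every state j, so by Kac's formula E[T_100] = 1/π_100 = 168.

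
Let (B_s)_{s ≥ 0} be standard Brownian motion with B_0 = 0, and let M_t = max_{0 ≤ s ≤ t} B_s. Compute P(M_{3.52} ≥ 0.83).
P(M_{3.52} ≥ 0.83) = 2·P(B_{3.52} ≥ 0.83) = 2(1 − Φ(0.83/√3.52)) ≈ 0.6582

By the reflection principle for Brownian motion, P(M_t ≥ a) = 2 · P(B_t ≥ a) for a ≥ 0. Since B_t ~ N(0, t), P(B_t ≥ 0.83) = 1 − Φ(0.83/√t) = 1 − Φ(0.83/√3.52) = 1 − Φ(0.4424). So
  P(M_{3.52} ≥ 0.83) = 2(1 − Φ(0.4424)) ≈ 0.6582.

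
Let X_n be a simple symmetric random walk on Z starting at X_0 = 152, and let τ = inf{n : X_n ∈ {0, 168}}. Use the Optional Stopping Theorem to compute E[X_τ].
E[X_τ] = 152

X_n is a martingale and τ is a bounded-mean stopping time (indeed τ is finite a.s. with bounded expectation since the walk is in a bounded region). By the OST, E[X_τ] = E[X_0] = 152. Equivalently: E[X_τ] = 168 · P(hit 168 first) + 0 · P(hit 0 first) = 168 · (152/168) = 152.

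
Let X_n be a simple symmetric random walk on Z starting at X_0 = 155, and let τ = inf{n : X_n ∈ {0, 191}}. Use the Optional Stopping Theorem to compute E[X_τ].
E[X_τ] = 155

X_n is a martingale and τ is a bounded-mean stopping time (indeed τ is finite a.s. with bounded expectation since the walk is in a bounded region). By the OST, E[X_τ] = E[X_0] = 155. Equivalently: E[X_τ] = 191 · P(hit 191 first) + 0 · P(hit 0 first) = 191 · (155/191) = 155.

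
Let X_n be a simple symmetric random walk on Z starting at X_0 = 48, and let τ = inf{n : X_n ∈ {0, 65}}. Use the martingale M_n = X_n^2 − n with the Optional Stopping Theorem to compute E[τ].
E[τ] = 816

M_n = X_n^2 − n is a martingale (since E[X_{n+1}^2 | F_n] = X_n^2 + 1). By OST (τ has finite mean in a bounded region), E[M_τ] = E[M_0] = X_0^2 − 0 = 48^2 = 2304. Also E[M_τ] = E[X_τ^2] − E[τ]. The walk exits at 0 or 65, with P(hit 65 first) = 48/65, so E[X_τ^2] = 65^2 · 48/65 + 0 = 3120. Thus E[τ] = E[X_τ^2] − E[M_τ] = 3120 − 2304 = 816 = 48(65 − 48) = 816.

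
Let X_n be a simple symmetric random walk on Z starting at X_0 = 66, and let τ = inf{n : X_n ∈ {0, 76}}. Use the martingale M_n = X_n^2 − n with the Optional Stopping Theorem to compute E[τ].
E[τ] = 660

M_n = X_n^2 − n is a martingale (since E[X_{n+1}^2 | F_n] = X_n^2 + 1). By OST (τ has finite mean in a bounded region), E[M_τ] = E[M_0] = X_0^2 − 0 = 66^2 = 4356. Also E[M_τ] = E[X_τ^2] − E[τ]. The walk exits at 0 or 76, with P(hit 76 first) = 66/76, so E[X_τ^2] = 76^2 · 66/76 + 0 = 5016. Thus E[τ] = E[X_τ^2] − E[M_τ] = 5016 − 4356 = 660 = 66(76 − 66) = 660.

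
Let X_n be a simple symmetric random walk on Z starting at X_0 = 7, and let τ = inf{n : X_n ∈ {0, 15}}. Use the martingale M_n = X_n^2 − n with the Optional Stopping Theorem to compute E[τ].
E[τ] = 56

M_n = X_n^2 − n is a martingale (since E[X_{n+1}^2 | F_n] = X_n^2 + 1). By OST (τ has finite mean in a bounded region), E[M_τ] = E[M_0] = X_0^2 − 0 = 7^2 = 49. Also E[M_τ] = E[X_τ^2] − E[τ]. The walk exits at 0 or 15, with P(hit 15 first) = 7/15, so E[X_τ^2] = 15^2 · 7/15 + 0 = 105. Thus E[τ] = E[X_τ^2] − E[M_τ] = 105 − 49 = 56 = 7(15 − 7) = 56.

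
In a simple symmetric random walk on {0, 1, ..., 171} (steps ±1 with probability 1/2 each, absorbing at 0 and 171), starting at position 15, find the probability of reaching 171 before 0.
P(hit 171 before 0) = 15/171 = 5/57

Let u_k = P(hit 171 before 0 | start at k). Then u_0 = 0, u_171 = 1, and u_k = u_{k-1}/2 + u_{k+1}/2 for 1 ≤ k ≤ 170. This harmonic recurrence is solved by u_k = k/171, giving u_15 = 15/171 = 5/57.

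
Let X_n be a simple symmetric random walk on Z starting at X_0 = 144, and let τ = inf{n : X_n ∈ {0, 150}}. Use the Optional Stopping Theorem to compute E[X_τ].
E[X_τ] = 144

X_n is a martingale and τ is a bounded-mean stopping time (indeed τ is finite a.s. with bounded expectation since the walk is in a bounded region). By the OST, E[X_τ] = E[X_0] = 144. Equivalently: E[X_τ] = 150 · P(hit 150 first) + 0 · P(hit 0 first) = 150 · (144/150) = 144.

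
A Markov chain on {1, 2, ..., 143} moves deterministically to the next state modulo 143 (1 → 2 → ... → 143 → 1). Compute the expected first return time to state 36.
E[T_36 | X_0 = 36] = 143

The chain cycles deterministically, so starting at state 36 it returns in exactly 143 steps. Equivalently, the stationary distribution is uniform π_j = 1/143 for every state j, so by Kac's formula E[T_36] = 1/π_36 = 143.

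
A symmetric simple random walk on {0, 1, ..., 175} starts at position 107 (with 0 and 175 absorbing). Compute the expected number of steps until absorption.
E[τ | X_0 = 107] = 7276

Let v_k = E[τ | X_0 = k]. Boundary: v_0 = v_175 = 0. Recurrence: v_k = 1 + (v_{k-1} + v_{k+1})/2 for 1 ≤ k ≤ 174. The particular solution to v_k − (v_{k-1} + v_{k+1})/2 = 1 is v_k = −k^2. Adding homogeneous solution A + B k and matching boundaries gives v_k = k (175 − k). Substituting k = 107: v_107 = 107 · 68 = 7276.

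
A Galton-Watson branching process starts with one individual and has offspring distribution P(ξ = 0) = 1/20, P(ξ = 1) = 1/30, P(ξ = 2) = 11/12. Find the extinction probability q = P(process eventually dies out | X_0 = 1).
q = 3/55

The pgf is f(s) = 1/20 + 1/30·s + 11/12·s². The extinction probability q is the smallest fixed point of f in [0, 1]. Setting s = f(s):
  11/12·s² + (1/30 − 1)·s + 1/20 = 0
  11/12·s² − (1/20 + 11/12)·s + 1/20 = 0
which factors as (s − 1)·(11/12·s − 1/20) = 0, giving roots s = 1 and s = (1/20)/(11/12) = 3/55.
Mean offspring μ = 1/30 + 2·11/12 = 28/15 > 1 (supercritical), so q < 1. The extinction probability is the smaller root: q = (1/20)/(11/12) = 3/55.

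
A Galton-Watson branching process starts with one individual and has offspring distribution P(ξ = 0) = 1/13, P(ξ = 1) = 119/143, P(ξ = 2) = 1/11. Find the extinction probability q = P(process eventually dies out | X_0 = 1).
q = 11/13

The pgf is f(s) = 1/13 + 119/143·s + 1/11·s². The extinction probability q is the smallest fixed point of f in [0, 1]. Setting s = f(s):
  1/11·s² + (119/143 − 1)·s + 1/13 = 0
  1/11·s² − (1/13 + 1/11)·s + 1/13 = 0
which factors as (s − 1)·(1/11·s − 1/13) = 0, giving roots s = 1 and s = (1/13)/(1/11) = 11/13.
Mean offspring μ = 119/143 + 2·1/11 = 145/143 > 1 (supercritical), so q < 1. The extinction probability is the smaller root: q = (1/13)/(1/11) = 11/13.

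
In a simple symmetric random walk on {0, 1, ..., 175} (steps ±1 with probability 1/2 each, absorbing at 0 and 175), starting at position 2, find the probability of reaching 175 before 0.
P(hit 175 before 0) = 2/175

Let u_k = P(hit 175 before 0 | start at k). Then u_0 = 0, u_175 = 1, and u_k = u_{k-1}/2 + u_{k+1}/2 for 1 ≤ k ≤ 174. This harmonic recurrence is solved by u_k = k/175, giving u_2 = 2/175.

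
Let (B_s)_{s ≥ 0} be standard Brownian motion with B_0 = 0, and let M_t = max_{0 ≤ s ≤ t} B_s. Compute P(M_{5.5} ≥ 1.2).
P(M_{5.5} ≥ 1.2) = 2·P(B_{5.5} ≥ 1.2) = 2(1 − Φ(1.2/√5.5)) ≈ 0.6089

By the reflection principle for Brownian motion, P(M_t ≥ a) = 2 · P(B_t ≥ a) for a ≥ 0. Since B_t ~ N(0, t), P(B_t ≥ 1.2) = 1 − Φ(1.2/√t) = 1 − Φ(1.2/√5.5) = 1 − Φ(0.5117). So
  P(M_{5.5} ≥ 1.2) = 2(1 − Φ(0.5117)) ≈ 0.6089.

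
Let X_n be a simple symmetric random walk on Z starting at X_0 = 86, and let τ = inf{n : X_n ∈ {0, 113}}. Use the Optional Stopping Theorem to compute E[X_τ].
E[X_τ] = 86

X_n is a martingale and τ is a bounded-mean stopping time (indeed τ is finite a.s. with bounded expectation since the walk is in a bounded region). By the OST, E[X_τ] = E[X_0] = 86. Equivalently: E[X_τ] = 113 · P(hit 113 first) + 0 · P(hit 0 first) = 113 · (86/113) = 86.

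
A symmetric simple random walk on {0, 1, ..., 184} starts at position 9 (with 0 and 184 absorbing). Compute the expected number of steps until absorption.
E[τ | X_0 = 9] = 1575

Let v_k = E[τ | X_0 = k]. Boundary: v_0 = v_184 = 0. Recurrence: v_k = 1 + (v_{k-1} + v_{k+1})/2 for 1 ≤ k ≤ 183. The particular solution to v_k − (v_{k-1} + v_{k+1})/2 = 1 is v_k = −k^2. Adding homogeneous solution A + B k and matching boundaries gives v_k = k (184 − k). Substituting k = 9: v_9 = 9 · 175 = 1575.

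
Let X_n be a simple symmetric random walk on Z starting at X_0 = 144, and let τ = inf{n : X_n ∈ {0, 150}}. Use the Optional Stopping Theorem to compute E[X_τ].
E[X_τ] = 144

X_n is a martingale and τ is a bounded-mean stopping time (indeed τ is finite a.s. with bounded expectation since the walk is in a bounded region). By the OST, E[X_τ] = E[X_0] = 144. Equivalently: E[X_τ] = 150 · P(hit 150 first) + 0 · P(hit 0 first) = 150 · (144/150) = 144.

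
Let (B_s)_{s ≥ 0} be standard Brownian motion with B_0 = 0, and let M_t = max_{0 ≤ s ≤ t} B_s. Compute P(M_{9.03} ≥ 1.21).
P(M_{9.03} ≥ 1.21) = 2·P(B_{9.03} ≥ 1.21) = 2(1 − Φ(1.21/√9.03)) ≈ 0.6872

By the reflection principle for Brownian motion, P(M_t ≥ a) = 2 · P(B_t ≥ a) for a ≥ 0. Since B_t ~ N(0, t), P(B_t ≥ 1.21) = 1 − Φ(1.21/√t) = 1 − Φ(1.21/√9.03) = 1 − Φ(0.4027). So
  P(M_{9.03} ≥ 1.21) = 2(1 − Φ(0.4027)) ≈ 0.6872.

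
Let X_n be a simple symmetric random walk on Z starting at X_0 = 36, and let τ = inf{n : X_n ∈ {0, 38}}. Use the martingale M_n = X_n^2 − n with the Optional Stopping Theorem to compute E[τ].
E[τ] = 72

M_n = X_n^2 − n is a martingale (since E[X_{n+1}^2 | F_n] = X_n^2 + 1). By OST (τ has finite mean in a bounded region), E[M_τ] = E[M_0] = X_0^2 − 0 = 36^2 = 1296. Also E[M_τ] = E[X_τ^2] − E[τ]. The walk exits at 0 or 38, with P(hit 38 first) = 36/38, so E[X_τ^2] = 38^2 · 36/38 + 0 = 1368. Thus E[τ] = E[X_τ^2] − E[M_τ] = 1368 − 1296 = 72 = 36(38 − 36) = 72.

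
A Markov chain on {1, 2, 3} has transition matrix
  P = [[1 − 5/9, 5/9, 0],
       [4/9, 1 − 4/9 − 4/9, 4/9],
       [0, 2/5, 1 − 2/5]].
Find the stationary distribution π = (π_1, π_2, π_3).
π = (36/131, 45/131, 50/131)

This is a birth-death chain on three states, which satisfies detailed balance: π_1 · P_{12} = π_2 · P_{21} and π_2 · P_{23} = π_3 · P_{32}.
From π_1 · 5/9 = π_2 · 4/9: π_2/π_1 = (5/9)/(4/9) = 5/4.
From π_2 · 4/9 = π_3 · 2/5: π_3/π_2 = (4/9)/(2/5) = 10/9.
Take π_1 proportional to 1; then unnormalized π = (1, 5/4, 25/18). Normalize by dividing by the sum 131/36:
  π = (36/131, 45/131, 50/131).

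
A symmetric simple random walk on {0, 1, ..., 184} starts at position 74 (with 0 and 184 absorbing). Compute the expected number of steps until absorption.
E[τ | X_0 = 74] = 8140

Let v_k = E[τ | X_0 = k]. Boundary: v_0 = v_184 = 0. Recurrence: v_k = 1 + (v_{k-1} + v_{k+1})/2 for 1 ≤ k ≤ 183. The particular solution to v_k − (v_{k-1} + v_{k+1})/2 = 1 is v_k = −k^2. Adding homogeneous solution A + B k and matching boundaries gives v_k = k (184 − k). Substituting k = 74: v_74 = 74 · 110 = 8140.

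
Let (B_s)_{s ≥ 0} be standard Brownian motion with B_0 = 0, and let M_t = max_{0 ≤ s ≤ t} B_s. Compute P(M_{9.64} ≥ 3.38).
P(M_{9.64} ≥ 3.38) = 2·P(B_{9.64} ≥ 3.38) = 2(1 − Φ(3.38/√9.64)) ≈ 0.2763

By the reflection principle for Brownian motion, P(M_t ≥ a) = 2 · P(B_t ≥ a) for a ≥ 0. Since B_t ~ N(0, t), P(B_t ≥ 3.38) = 1 − Φ(3.38/√t) = 1 − Φ(3.38/√9.64) = 1 − Φ(1.0886). So
  P(M_{9.64} ≥ 3.38) = 2(1 − Φ(1.0886)) ≈ 0.2763.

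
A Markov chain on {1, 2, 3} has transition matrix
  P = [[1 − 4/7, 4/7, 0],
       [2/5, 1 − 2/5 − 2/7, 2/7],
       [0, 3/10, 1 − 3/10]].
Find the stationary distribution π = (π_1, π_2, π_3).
π = (147/557, 210/557, 200/557)

This is a birth-death chain on three states, which satisfies detailed balance: π_1 · P_{12} = π_2 · P_{21} and π_2 · P_{23} = π_3 · P_{32}.
From π_1 · 4/7 = π_2 · 2/5: π_2/π_1 = (4/7)/(2/5) = 10/7.
From π_2 · 2/7 = π_3 · 3/10: π_3/π_2 = (2/7)/(3/10) = 20/21.
Take π_1 proportional to 1; then unnormalized π = (1, 10/7, 200/147). Normalize by dividing by the sum 557/147:
  π = (147/557, 210/557, 200/557).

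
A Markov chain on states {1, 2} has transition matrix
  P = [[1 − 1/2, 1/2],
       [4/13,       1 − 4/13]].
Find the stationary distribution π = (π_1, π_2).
π_1 = 8/21, π_2 = 13/21

Solve πP = π with π_1 + π_2 = 1. From πP = π: π_1 · (1 − 1/2) + π_2 · 4/13 = π_1 ⇒ π_2 · 4/13 = π_1 · 1/2 ⇒ π_2/π_1 = (1/2)/(4/13) = 13/8. Together with π_1 + π_2 = 1:
  π_1 = (4/13)/(1/2 + 4/13) = (4/13)/(21/26) = 8/21,
  π_2 = (1/2)/(1/2 + 4/13) = (1/2)/(21/26) = 13/21.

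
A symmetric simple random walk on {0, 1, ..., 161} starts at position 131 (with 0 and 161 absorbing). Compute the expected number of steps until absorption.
E[τ | X_0 = 131] = 3930

Let v_k = E[τ | X_0 = k]. Boundary: v_0 = v_161 = 0. Recurrence: v_k = 1 + (v_{k-1} + v_{k+1})/2 for 1 ≤ k ≤ 160. The particular solution to v_k − (v_{k-1} + v_{k+1})/2 = 1 is v_k = −k^2. Adding homogeneous solution A + B k and matching boundaries gives v_k = k (161 − k). Substituting k = 131: v_131 = 131 · 30 = 3930.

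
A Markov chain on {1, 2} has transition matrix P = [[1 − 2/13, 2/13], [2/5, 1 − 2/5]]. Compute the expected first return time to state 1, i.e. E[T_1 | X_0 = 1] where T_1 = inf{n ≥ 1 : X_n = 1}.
E[T_1 | X_0 = 1] = 1/π_1 = 18/13

For an irreducible recurrent Markov chain with stationary distribution π, E[T_i | X_0 = i] = 1/π_i (Kac's formula). Here π_1 = (2/5)/(2/13 + 2/5) = (2/5)/(36/65) = 13/18, so E[T_1 | X_0 = 1] = 1/π_1 = (2/13 + 2/5)/(2/5) = (36/65)/(2/5) = 18/13.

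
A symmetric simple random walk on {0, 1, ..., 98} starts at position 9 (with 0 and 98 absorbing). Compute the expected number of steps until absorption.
E[τ | X_0 = 9] = 801

Let v_k = E[τ | X_0 = k]. Boundary: v_0 = v_98 = 0. Recurrence: v_k = 1 + (v_{k-1} + v_{k+1})/2 for 1 ≤ k ≤ 97. The particular solution to v_k − (v_{k-1} + v_{k+1})/2 = 1 is v_k = −k^2. Adding homogeneous solution A + B k and matching boundaries gives v_k = k (98 − k). Substituting k = 9: v_9 = 9 · 89 = 801.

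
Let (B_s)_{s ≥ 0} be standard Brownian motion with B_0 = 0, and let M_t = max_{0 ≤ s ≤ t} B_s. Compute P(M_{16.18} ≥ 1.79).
P(M_{16.18} ≥ 1.79) = 2·P(B_{16.18} ≥ 1.79) = 2(1 − Φ(1.79/√16.18)) ≈ 0.6563

By the reflection principle for Brownian motion, P(M_t ≥ a) = 2 · P(B_t ≥ a) for a ≥ 0. Since B_t ~ N(0, t), P(B_t ≥ 1.79) = 1 − Φ(1.79/√t) = 1 − Φ(1.79/√16.18) = 1 − Φ(0.4450). So
  P(M_{16.18} ≥ 1.79) = 2(1 − Φ(0.4450)) ≈ 0.6563.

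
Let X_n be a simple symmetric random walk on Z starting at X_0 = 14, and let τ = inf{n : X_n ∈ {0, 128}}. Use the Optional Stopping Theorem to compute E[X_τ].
E[X_τ] = 14

X_n is a martingale and τ is a bounded-mean stopping time (indeed τ is finite a.s. with bounded expectation since the walk is in a bounded region). By the OST, E[X_τ] = E[X_0] = 14. Equivalently: E[X_τ] = 128 · P(hit 128 first) + 0 · P(hit 0 first) = 128 · (14/128) = 14.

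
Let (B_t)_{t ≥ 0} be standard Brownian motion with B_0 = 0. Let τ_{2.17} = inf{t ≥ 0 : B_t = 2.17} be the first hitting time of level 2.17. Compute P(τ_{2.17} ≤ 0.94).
P(τ_{2.17} ≤ 0.94) = 2(1 − Φ(2.17/√0.94)) = 2(1 − Φ(2.2382)) ≈ 0.0252

By the reflection principle for standard BM, P(τ_b ≤ t) = 2 · P(B_t ≥ b). Since B_t ~ N(0, t), P(B_t ≥ 2.17) = 1 − Φ(2.17/√t) = 1 − Φ(2.17/√0.94) = 1 − Φ(2.2382) ≈ 0.01260. Doubling: P(τ_{2.17} ≤ 0.94) ≈ 2 · 0.01260 = 0.02520 ≈ 0.0252.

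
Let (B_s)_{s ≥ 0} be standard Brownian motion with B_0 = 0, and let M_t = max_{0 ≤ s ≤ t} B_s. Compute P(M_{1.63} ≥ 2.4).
P(M_{1.63} ≥ 2.4) = 2·P(B_{1.63} ≥ 2.4) = 2(1 − Φ(2.4/√1.63)) ≈ 0.0601

By the reflection principle for Brownian motion, P(M_t ≥ a) = 2 · P(B_t ≥ a) for a ≥ 0. Since B_t ~ N(0, t), P(B_t ≥ 2.4) = 1 − Φ(2.4/√t) = 1 − Φ(2.4/√1.63) = 1 − Φ(1.8798). So
  P(M_{1.63} ≥ 2.4) = 2(1 − Φ(1.8798)) ≈ 0.0601.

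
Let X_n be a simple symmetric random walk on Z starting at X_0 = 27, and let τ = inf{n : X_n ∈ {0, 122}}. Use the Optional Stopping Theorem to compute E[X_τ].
E[X_τ] = 27

X_n is a martingale and τ is a bounded-mean stopping time (indeed τ is finite a.s. with bounded expectation since the walk is in a bounded region). By the OST, E[X_τ] = E[X_0] = 27. Equivalently: E[X_τ] = 122 · P(hit 122 first) + 0 · P(hit 0 first) = 122 · (27/122) = 27.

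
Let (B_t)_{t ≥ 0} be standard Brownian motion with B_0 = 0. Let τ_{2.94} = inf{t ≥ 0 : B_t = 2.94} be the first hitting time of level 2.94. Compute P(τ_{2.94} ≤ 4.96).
P(τ_{2.94} ≤ 4.96) = 2(1 − Φ(2.94/√4.96)) = 2(1 − Φ(1.3201)) ≈ 0.1868

By the reflection principle for standard BM, P(τ_b ≤ t) = 2 · P(B_t ≥ b). Since B_t ~ N(0, t), P(B_t ≥ 2.94) = 1 − Φ(2.94/√t) = 1 − Φ(2.94/√4.96) = 1 − Φ(1.3201) ≈ 0.09340. Doubling: P(τ_{2.94} ≤ 4.96) ≈ 2 · 0.09340 = 0.18680 ≈ 0.1868.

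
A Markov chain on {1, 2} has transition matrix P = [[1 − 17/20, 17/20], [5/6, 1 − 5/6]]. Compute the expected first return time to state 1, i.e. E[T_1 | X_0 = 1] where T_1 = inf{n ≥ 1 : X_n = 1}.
E[T_1 | X_0 = 1] = 1/π_1 = 101/50

For an irreducible recurrent Markov chain with stationary distribution π, E[T_i | X_0 = i] = 1/π_i (Kac's formula). Here π_1 = (5/6)/(17/20 + 5/6) = (5/6)/(101/60) = 50/101, so E[T_1 | X_0 = 1] = 1/π_1 = (17/20 + 5/6)/(5/6) = (101/60)/(5/6) = 101/50.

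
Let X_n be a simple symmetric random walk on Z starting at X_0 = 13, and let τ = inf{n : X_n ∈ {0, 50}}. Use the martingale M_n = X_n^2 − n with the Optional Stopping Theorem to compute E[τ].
E[τ] = 481

M_n = X_n^2 − n is a martingale (since E[X_{n+1}^2 | F_n] = X_n^2 + 1). By OST (τ has finite mean in a bounded region), E[M_τ] = E[M_0] = X_0^2 − 0 = 13^2 = 169. Also E[M_τ] = E[X_τ^2] − E[τ]. The walk exits at 0 or 50, with P(hit 50 first) = 13/50, so E[X_τ^2] = 50^2 · 13/50 + 0 = 650. Thus E[τ] = E[X_τ^2] − E[M_τ] = 650 − 169 = 481 = 13(50 − 13) = 481.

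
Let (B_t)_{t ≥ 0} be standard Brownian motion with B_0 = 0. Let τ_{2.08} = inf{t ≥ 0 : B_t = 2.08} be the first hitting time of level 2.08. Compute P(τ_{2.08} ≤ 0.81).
P(τ_{2.08} ≤ 0.81) = 2(1 − Φ(2.08/√0.81)) = 2(1 − Φ(2.3111)) ≈ 0.0208

By the reflection principle for standard BM, P(τ_b ≤ t) = 2 · P(B_t ≥ b). Since B_t ~ N(0, t), P(B_t ≥ 2.08) = 1 − Φ(2.08/√t) = 1 − Φ(2.08/√0.81) = 1 − Φ(2.3111) ≈ 0.01041. Doubling: P(τ_{2.08} ≤ 0.81) ≈ 2 · 0.01041 = 0.02082 ≈ 0.0208.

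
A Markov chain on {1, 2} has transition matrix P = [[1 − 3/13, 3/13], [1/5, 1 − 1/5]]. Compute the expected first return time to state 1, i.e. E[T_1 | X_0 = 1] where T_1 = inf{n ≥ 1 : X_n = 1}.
E[T_1 | X_0 = 1] = 1/π_1 = 28/13

For an irreducible recurrent Markov chain with stationary distribution π, E[T_i | X_0 = i] = 1/π_i (Kac's formula). Here π_1 = (1/5)/(3/13 + 1/5) = (1/5)/(28/65) = 13/28, so E[T_1 | X_0 = 1] = 1/π_1 = (3/13 + 1/5)/(1/5) = (28/65)/(1/5) = 28/13.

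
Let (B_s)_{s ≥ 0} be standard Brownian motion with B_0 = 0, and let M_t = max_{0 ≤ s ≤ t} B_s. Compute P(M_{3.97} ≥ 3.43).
P(M_{3.97} ≥ 3.43) = 2·P(B_{3.97} ≥ 3.43) = 2(1 − Φ(3.43/√3.97)) ≈ 0.0852

By the reflection principle for Brownian motion, P(M_t ≥ a) = 2 · P(B_t ≥ a) for a ≥ 0. Since B_t ~ N(0, t), P(B_t ≥ 3.43) = 1 − Φ(3.43/√t) = 1 − Φ(3.43/√3.97) = 1 − Φ(1.7215). So
  P(M_{3.97} ≥ 3.43) = 2(1 − Φ(1.7215)) ≈ 0.0852.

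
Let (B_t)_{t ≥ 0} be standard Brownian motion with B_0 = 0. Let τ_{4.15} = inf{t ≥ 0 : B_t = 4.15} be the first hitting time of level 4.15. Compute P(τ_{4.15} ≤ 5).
P(τ_{4.15} ≤ 5) = 2(1 − Φ(4.15/√5)) = 2(1 − Φ(1.8559)) ≈ 0.0635

By the reflection principle for standard BM, P(τ_b ≤ t) = 2 · P(B_t ≥ b). Since B_t ~ N(0, t), P(B_t ≥ 4.15) = 1 − Φ(4.15/√t) = 1 − Φ(4.15/√5) = 1 − Φ(1.8559) ≈ 0.03173. Doubling: P(τ_{4.15} ≤ 5) ≈ 2 · 0.03173 = 0.06346 ≈ 0.0635.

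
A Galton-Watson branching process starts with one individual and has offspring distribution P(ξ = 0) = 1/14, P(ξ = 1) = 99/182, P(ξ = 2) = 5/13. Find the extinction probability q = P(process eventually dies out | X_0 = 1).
q = 13/70

The pgf is f(s) = 1/14 + 99/182·s + 5/13·s². The extinction probability q is the smallest fixed point of f in [0, 1]. Setting s = f(s):
  5/13·s² + (99/182 − 1)·s + 1/14 = 0
  5/13·s² − (1/14 + 5/13)·s + 1/14 = 0
which factors as (s − 1)·(5/13·s − 1/14) = 0, giving roots s = 1 and s = (1/14)/(5/13) = 13/70.
Mean offspring μ = 99/182 + 2·5/13 = 239/182 > 1 (supercritical), so q < 1. The extinction probability is the smaller root: q = (1/14)/(5/13) = 13/70.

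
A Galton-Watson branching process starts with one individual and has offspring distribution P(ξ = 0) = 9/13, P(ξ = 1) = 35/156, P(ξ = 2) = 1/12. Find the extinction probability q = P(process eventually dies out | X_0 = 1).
q = 1

Mean offspring μ = 0·9/13 + 1·35/156 + 2·1/12 = 61/156 ≤ 1. For μ ≤ 1 with offspring not concentrated at 1, the Galton-Watson process goes extinct almost surely, so q = 1.
(Algebraic check: The pgf is f(s) = 9/13 + 35/156·s + 1/12·s². The extinction probability q is the smallest fixed point of f in [0, 1]. Setting s = f(s):
  1/12·s² + (35/156 − 1)·s + 9/13 = 0
  1/12·s² − (9/13 + 1/12)·s + 9/13 = 0
which factors as (s − 1)·(1/12·s − 9/13) = 0, giving roots s = 1 and s = (9/13)/(1/12) = 108/13. Since 108/13 ≥ 1, the smallest root in [0, 1] is s = 1.)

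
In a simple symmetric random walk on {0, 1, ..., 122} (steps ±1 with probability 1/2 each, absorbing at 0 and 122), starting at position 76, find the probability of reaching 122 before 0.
P(hit 122 before 0) = 76/122 = 38/61

Let u_k = P(hit 122 before 0 | start at k). Then u_0 = 0, u_122 = 1, and u_k = u_{k-1}/2 + u_{k+1}/2 for 1 ≤ k ≤ 121. This harmonic recurrence is solved by u_k = k/122, giving u_76 = 76/122 = 38/61.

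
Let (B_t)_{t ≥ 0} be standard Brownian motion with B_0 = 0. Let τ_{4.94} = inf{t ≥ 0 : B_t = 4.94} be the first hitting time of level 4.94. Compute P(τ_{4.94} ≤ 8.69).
P(τ_{4.94} ≤ 8.69) = 2(1 − Φ(4.94/√8.69)) = 2(1 − Φ(1.6758)) ≈ 0.0938

By the reflection principle for standard BM, P(τ_b ≤ t) = 2 · P(B_t ≥ b). Since B_t ~ N(0, t), P(B_t ≥ 4.94) = 1 − Φ(4.94/√t) = 1 − Φ(4.94/√8.69) = 1 − Φ(1.6758) ≈ 0.04689. Doubling: P(τ_{4.94} ≤ 8.69) ≈ 2 · 0.04689 = 0.09378 ≈ 0.0938.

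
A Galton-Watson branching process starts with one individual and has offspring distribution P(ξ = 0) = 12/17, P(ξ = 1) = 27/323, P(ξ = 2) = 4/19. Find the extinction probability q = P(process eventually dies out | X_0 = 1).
q = 1

Mean offspring μ = 0·12/17 + 1·27/323 + 2·4/19 = 163/323 ≤ 1. For μ ≤ 1 with offspring not concentrated at 1, the Galton-Watson process goes extinct almost surely, so q = 1.
(Algebraic check: The pgf is f(s) = 12/17 + 27/323·s + 4/19·s². The extinction probability q is the smallest fixed point of f in [0, 1]. Setting s = f(s):
  4/19·s² + (27/323 − 1)·s + 12/17 = 0
  4/19·s² − (12/17 + 4/19)·s + 12/17 = 0
which factors as (s − 1)·(4/19·s − 12/17) = 0, giving roots s = 1 and s = (12/17)/(4/19) = 57/17. Since 57/17 ≥ 1, the smallest root in [0, 1] is s = 1.)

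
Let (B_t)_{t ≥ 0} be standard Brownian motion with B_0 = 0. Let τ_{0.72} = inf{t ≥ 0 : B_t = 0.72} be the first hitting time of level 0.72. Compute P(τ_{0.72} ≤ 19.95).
P(τ_{0.72} ≤ 19.95) = 2(1 − Φ(0.72/√19.95)) = 2(1 − Φ(0.1612)) ≈ 0.8719

By the reflection principle for standard BM, P(τ_b ≤ t) = 2 · P(B_t ≥ b). Since B_t ~ N(0, t), P(B_t ≥ 0.72) = 1 − Φ(0.72/√t) = 1 − Φ(0.72/√19.95) = 1 − Φ(0.1612) ≈ 0.43597. Doubling: P(τ_{0.72} ≤ 19.95) ≈ 2 · 0.43597 = 0.87194 ≈ 0.8719.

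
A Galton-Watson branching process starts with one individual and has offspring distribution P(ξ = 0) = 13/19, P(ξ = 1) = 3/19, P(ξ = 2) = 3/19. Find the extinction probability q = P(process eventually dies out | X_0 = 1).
q = 1

Mean offspring μ = 0·13/19 + 1·3/19 + 2·3/19 = 9/19 ≤ 1. For μ ≤ 1 with offspring not concentrated at 1, the Galton-Watson process goes extinct almost surely, so q = 1.
(Algebraic check: The pgf is f(s) = 13/19 + 3/19·s + 3/19·s². The extinction probability q is the smallest fixed point of f in [0, 1]. Setting s = f(s):
  3/19·s² + (3/19 − 1)·s + 13/19 = 0
  3/19·s² − (13/19 + 3/19)·s + 13/19 = 0
which factors as (s − 1)·(3/19·s − 13/19) = 0, giving roots s = 1 and s = (13/19)/(3/19) = 13/3. Since 13/3 ≥ 1, the smallest root in [0, 1] is s = 1.)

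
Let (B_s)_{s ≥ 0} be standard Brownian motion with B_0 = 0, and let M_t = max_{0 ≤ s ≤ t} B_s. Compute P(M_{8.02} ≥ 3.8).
P(M_{8.02} ≥ 3.8) = 2·P(B_{8.02} ≥ 3.8) = 2(1 − Φ(3.8/√8.02)) ≈ 0.1797

By the reflection principle for Brownian motion, P(M_t ≥ a) = 2 · P(B_t ≥ a) for a ≥ 0. Since B_t ~ N(0, t), P(B_t ≥ 3.8) = 1 − Φ(3.8/√t) = 1 − Φ(3.8/√8.02) = 1 − Φ(1.3418). So
  P(M_{8.02} ≥ 3.8) = 2(1 − Φ(1.3418)) ≈ 0.1797.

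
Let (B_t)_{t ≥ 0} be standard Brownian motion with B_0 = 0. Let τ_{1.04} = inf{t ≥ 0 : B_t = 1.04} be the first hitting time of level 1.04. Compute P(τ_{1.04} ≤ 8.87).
P(τ_{1.04} ≤ 8.87) = 2(1 − Φ(1.04/√8.87)) = 2(1 − Φ(0.3492)) ≈ 0.7269

By the reflection principle for standard BM, P(τ_b ≤ t) = 2 · P(B_t ≥ b). Since B_t ~ N(0, t), P(B_t ≥ 1.04) = 1 − Φ(1.04/√t) = 1 − Φ(1.04/√8.87) = 1 − Φ(0.3492) ≈ 0.36347. Doubling: P(τ_{1.04} ≤ 8.87) ≈ 2 · 0.36347 = 0.72694 ≈ 0.7269.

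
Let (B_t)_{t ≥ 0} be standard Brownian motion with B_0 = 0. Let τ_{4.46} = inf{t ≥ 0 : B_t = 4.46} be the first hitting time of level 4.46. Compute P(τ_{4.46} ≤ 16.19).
P(τ_{4.46} ≤ 16.19) = 2(1 − Φ(4.46/√16.19)) = 2(1 − Φ(1.1084)) ≈ 0.2677

By the reflection principle for standard BM, P(τ_b ≤ t) = 2 · P(B_t ≥ b). Since B_t ~ N(0, t), P(B_t ≥ 4.46) = 1 − Φ(4.46/√t) = 1 − Φ(4.46/√16.19) = 1 − Φ(1.1084) ≈ 0.13384. Doubling: P(τ_{4.46} ≤ 16.19) ≈ 2 · 0.13384 = 0.26768 ≈ 0.2677.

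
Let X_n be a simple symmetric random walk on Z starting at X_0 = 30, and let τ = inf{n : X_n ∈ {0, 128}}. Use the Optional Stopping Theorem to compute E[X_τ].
E[X_τ] = 30

X_n is a martingale and τ is a bounded-mean stopping time (indeed τ is finite a.s. with bounded expectation since the walk is in a bounded region). By the OST, E[X_τ] = E[X_0] = 30. Equivalently: E[X_τ] = 128 · P(hit 128 first) + 0 · P(hit 0 first) = 128 · (30/128) = 30.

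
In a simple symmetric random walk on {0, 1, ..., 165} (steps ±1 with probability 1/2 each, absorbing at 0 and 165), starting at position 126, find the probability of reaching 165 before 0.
P(hit 165 before 0) = 126/165 = 42/55

Let u_k = P(hit 165 before 0 | start at k). Then u_0 = 0, u_165 = 1, and u_k = u_{k-1}/2 + u_{k+1}/2 for 1 ≤ k ≤ 164. This harmonic recurrence is solved by u_k = k/165, giving u_126 = 126/165 = 42/55.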